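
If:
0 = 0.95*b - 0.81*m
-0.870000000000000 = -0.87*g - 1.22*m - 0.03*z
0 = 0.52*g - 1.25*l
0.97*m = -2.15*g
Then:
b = 0.896434921264152 - 0.0309115490091087*z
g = 0.0163565847900624*z - 0.474340958911809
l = 0.00680433927266595*z - 0.197325838907313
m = 1.05137429037154 - 0.0362542858748806*z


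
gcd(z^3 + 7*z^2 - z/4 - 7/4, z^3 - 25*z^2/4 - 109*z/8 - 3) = 1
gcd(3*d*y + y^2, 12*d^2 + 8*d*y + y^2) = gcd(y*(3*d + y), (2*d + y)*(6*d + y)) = 1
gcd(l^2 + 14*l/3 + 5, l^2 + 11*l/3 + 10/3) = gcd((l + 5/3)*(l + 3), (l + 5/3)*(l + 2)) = l + 5/3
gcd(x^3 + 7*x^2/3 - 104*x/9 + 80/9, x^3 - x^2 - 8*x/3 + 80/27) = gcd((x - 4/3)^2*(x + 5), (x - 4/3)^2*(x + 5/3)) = x^2 - 8*x/3 + 16/9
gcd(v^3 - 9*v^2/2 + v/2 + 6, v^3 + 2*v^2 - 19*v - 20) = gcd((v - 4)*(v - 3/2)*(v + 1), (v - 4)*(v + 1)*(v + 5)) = v^2 - 3*v - 4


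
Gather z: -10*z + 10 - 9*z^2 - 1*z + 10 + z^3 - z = z^3 - 9*z^2 - 12*z + 20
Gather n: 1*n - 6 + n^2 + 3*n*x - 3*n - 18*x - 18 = n^2 + n*(3*x - 2) - 18*x - 24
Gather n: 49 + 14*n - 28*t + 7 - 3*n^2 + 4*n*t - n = -3*n^2 + n*(4*t + 13) - 28*t + 56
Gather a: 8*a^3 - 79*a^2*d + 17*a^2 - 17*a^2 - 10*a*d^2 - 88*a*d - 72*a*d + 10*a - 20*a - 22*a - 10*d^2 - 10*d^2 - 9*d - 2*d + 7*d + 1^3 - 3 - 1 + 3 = 8*a^3 - 79*a^2*d + a*(-10*d^2 - 160*d - 32) - 20*d^2 - 4*d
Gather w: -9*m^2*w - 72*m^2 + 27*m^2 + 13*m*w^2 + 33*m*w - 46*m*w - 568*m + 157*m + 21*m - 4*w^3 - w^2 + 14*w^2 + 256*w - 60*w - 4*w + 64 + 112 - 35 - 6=-45*m^2 - 390*m - 4*w^3 + w^2*(13*m + 13) + w*(-9*m^2 - 13*m + 192) + 135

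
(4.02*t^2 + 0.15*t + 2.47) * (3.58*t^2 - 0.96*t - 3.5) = 14.3916*t^4 - 3.3222*t^3 - 5.3714*t^2 - 2.8962*t - 8.645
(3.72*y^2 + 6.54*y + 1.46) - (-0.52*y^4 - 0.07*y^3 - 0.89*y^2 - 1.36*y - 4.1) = 0.52*y^4 + 0.07*y^3 + 4.61*y^2 + 7.9*y + 5.56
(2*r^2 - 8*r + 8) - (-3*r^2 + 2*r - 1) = 5*r^2 - 10*r + 9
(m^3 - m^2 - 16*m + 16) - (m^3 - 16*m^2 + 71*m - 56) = 15*m^2 - 87*m + 72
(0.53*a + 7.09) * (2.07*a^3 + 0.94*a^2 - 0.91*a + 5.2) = 1.0971*a^4 + 15.1745*a^3 + 6.1823*a^2 - 3.6959*a + 36.868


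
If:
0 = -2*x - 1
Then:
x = -1/2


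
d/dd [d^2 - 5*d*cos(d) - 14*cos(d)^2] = 5*d*sin(d) + 2*d + 14*sin(2*d) - 5*cos(d)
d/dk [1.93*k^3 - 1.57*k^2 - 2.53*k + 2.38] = 5.79*k^2 - 3.14*k - 2.53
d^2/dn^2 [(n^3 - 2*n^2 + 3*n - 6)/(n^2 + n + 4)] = 4*(n^3 + 9*n^2 - 3*n - 13)/(n^6 + 3*n^5 + 15*n^4 + 25*n^3 + 60*n^2 + 48*n + 64)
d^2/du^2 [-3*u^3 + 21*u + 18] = -18*u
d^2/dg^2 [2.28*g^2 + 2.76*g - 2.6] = 4.56000000000000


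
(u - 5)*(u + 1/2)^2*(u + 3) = u^4 - u^3 - 67*u^2/4 - 31*u/2 - 15/4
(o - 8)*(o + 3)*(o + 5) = o^3 - 49*o - 120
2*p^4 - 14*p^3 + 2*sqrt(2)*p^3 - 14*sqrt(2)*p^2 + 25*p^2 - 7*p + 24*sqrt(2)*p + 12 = (p - 4)*(p - 3)*(sqrt(2)*p + 1)^2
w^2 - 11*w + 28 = (w - 7)*(w - 4)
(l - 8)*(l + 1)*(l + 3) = l^3 - 4*l^2 - 29*l - 24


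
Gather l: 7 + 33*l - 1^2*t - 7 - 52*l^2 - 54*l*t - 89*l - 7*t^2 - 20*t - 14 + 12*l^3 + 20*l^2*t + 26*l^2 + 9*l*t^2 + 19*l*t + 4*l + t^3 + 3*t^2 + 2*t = 12*l^3 + l^2*(20*t - 26) + l*(9*t^2 - 35*t - 52) + t^3 - 4*t^2 - 19*t - 14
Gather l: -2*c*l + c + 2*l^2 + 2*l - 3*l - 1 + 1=c + 2*l^2 + l*(-2*c - 1)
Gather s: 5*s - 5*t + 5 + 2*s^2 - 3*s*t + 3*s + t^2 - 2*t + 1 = 2*s^2 + s*(8 - 3*t) + t^2 - 7*t + 6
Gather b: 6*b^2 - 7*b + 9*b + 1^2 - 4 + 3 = 6*b^2 + 2*b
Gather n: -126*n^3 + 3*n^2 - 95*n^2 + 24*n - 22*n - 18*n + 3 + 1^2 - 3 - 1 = -126*n^3 - 92*n^2 - 16*n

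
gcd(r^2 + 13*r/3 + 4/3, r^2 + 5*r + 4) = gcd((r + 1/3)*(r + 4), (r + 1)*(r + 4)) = r + 4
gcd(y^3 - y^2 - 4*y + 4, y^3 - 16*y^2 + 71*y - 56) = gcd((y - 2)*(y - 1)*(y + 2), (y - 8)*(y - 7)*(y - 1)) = y - 1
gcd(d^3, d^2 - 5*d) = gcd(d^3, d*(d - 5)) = d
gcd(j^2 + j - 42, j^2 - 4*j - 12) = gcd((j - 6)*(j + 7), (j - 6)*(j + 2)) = j - 6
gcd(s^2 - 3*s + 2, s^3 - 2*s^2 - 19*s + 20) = s - 1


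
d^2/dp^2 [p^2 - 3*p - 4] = 2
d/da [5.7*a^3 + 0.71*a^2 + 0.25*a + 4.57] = 17.1*a^2 + 1.42*a + 0.25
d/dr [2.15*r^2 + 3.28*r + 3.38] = 4.3*r + 3.28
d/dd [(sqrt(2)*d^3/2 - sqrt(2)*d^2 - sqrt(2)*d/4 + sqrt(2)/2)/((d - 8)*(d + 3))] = sqrt(2)*(2*d^4 - 20*d^3 - 123*d^2 + 188*d + 34)/(4*(d^4 - 10*d^3 - 23*d^2 + 240*d + 576))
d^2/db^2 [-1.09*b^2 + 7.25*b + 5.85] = -2.18000000000000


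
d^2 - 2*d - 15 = (d - 5)*(d + 3)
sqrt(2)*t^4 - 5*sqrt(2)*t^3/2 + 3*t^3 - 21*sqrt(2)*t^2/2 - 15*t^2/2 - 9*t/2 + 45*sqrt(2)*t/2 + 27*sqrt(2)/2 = (t - 3)*(t - 3*sqrt(2)/2)*(t + 3*sqrt(2))*(sqrt(2)*t + sqrt(2)/2)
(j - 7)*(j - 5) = j^2 - 12*j + 35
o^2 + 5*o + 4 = (o + 1)*(o + 4)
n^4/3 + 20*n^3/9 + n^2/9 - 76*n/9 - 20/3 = (n/3 + 1/3)*(n - 2)*(n + 5/3)*(n + 6)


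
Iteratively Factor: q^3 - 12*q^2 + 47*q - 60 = (q - 4)*(q^2 - 8*q + 15) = (q - 5)*(q - 4)*(q - 3)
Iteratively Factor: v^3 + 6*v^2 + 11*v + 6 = (v + 1)*(v^2 + 5*v + 6) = (v + 1)*(v + 2)*(v + 3)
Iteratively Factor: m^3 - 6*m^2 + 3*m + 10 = (m + 1)*(m^2 - 7*m + 10) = (m - 5)*(m + 1)*(m - 2)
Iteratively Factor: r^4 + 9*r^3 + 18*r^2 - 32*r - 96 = (r + 4)*(r^3 + 5*r^2 - 2*r - 24) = (r - 2)*(r + 4)*(r^2 + 7*r + 12) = (r - 2)*(r + 3)*(r + 4)*(r + 4)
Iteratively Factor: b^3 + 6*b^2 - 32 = (b + 4)*(b^2 + 2*b - 8) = (b - 2)*(b + 4)*(b + 4)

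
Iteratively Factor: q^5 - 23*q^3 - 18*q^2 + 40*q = (q + 2)*(q^4 - 2*q^3 - 19*q^2 + 20*q) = q*(q + 2)*(q^3 - 2*q^2 - 19*q + 20) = q*(q + 2)*(q + 4)*(q^2 - 6*q + 5) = q*(q - 1)*(q + 2)*(q + 4)*(q - 5)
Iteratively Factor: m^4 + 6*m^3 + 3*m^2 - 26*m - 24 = (m - 2)*(m^3 + 8*m^2 + 19*m + 12) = (m - 2)*(m + 1)*(m^2 + 7*m + 12) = (m - 2)*(m + 1)*(m + 4)*(m + 3)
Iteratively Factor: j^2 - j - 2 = (j + 1)*(j - 2)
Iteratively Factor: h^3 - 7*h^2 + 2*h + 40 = (h + 2)*(h^2 - 9*h + 20) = (h - 5)*(h + 2)*(h - 4)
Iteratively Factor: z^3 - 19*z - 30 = (z - 5)*(z^2 + 5*z + 6) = (z - 5)*(z + 3)*(z + 2)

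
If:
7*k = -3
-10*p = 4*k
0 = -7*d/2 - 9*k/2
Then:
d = 27/49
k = -3/7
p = 6/35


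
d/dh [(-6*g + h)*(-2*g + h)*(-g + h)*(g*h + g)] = g*(-12*g^3 + 40*g^2*h + 20*g^2 - 27*g*h^2 - 18*g*h + 4*h^3 + 3*h^2)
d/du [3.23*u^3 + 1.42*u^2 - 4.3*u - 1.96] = 9.69*u^2 + 2.84*u - 4.3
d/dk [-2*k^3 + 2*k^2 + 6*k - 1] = -6*k^2 + 4*k + 6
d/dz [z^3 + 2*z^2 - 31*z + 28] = 3*z^2 + 4*z - 31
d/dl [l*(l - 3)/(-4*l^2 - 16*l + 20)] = (-7*l^2 + 10*l - 15)/(4*(l^4 + 8*l^3 + 6*l^2 - 40*l + 25))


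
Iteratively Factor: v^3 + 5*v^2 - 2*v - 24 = (v + 3)*(v^2 + 2*v - 8) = (v - 2)*(v + 3)*(v + 4)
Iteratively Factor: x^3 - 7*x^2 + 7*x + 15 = (x - 3)*(x^2 - 4*x - 5) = (x - 3)*(x + 1)*(x - 5)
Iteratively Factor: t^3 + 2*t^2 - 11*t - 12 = (t + 4)*(t^2 - 2*t - 3) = (t - 3)*(t + 4)*(t + 1)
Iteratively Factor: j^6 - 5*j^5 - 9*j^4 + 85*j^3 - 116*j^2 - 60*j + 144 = (j - 3)*(j^5 - 2*j^4 - 15*j^3 + 40*j^2 + 4*j - 48) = (j - 3)*(j + 1)*(j^4 - 3*j^3 - 12*j^2 + 52*j - 48) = (j - 3)*(j - 2)*(j + 1)*(j^3 - j^2 - 14*j + 24) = (j - 3)^2*(j - 2)*(j + 1)*(j^2 + 2*j - 8) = (j - 3)^2*(j - 2)^2*(j + 1)*(j + 4)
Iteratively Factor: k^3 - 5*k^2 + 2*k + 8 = (k + 1)*(k^2 - 6*k + 8) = (k - 4)*(k + 1)*(k - 2)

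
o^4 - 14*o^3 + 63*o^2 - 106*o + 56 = (o - 7)*(o - 4)*(o - 2)*(o - 1)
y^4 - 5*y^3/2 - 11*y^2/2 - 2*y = y*(y - 4)*(y + 1/2)*(y + 1)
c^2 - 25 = (c - 5)*(c + 5)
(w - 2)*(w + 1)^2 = w^3 - 3*w - 2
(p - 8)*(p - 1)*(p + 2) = p^3 - 7*p^2 - 10*p + 16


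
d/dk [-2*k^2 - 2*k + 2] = -4*k - 2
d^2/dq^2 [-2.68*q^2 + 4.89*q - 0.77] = -5.36000000000000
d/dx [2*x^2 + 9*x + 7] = 4*x + 9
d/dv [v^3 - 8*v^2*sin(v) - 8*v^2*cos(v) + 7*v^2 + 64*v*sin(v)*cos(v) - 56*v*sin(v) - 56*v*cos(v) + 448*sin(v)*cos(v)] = -8*sqrt(2)*v^2*cos(v + pi/4) + 3*v^2 + 40*v*sin(v) - 72*v*cos(v) + 64*v*cos(2*v) + 14*v + 32*sin(2*v) - 56*sqrt(2)*sin(v + pi/4) + 448*cos(2*v)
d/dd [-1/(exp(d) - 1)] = 1/(4*sinh(d/2)^2)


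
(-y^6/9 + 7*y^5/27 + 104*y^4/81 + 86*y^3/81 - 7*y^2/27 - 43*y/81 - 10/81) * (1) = -y^6/9 + 7*y^5/27 + 104*y^4/81 + 86*y^3/81 - 7*y^2/27 - 43*y/81 - 10/81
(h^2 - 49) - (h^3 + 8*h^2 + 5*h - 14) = -h^3 - 7*h^2 - 5*h - 35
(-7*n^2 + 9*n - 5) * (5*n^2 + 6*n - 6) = -35*n^4 + 3*n^3 + 71*n^2 - 84*n + 30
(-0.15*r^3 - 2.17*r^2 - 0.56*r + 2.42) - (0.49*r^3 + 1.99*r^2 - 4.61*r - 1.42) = -0.64*r^3 - 4.16*r^2 + 4.05*r + 3.84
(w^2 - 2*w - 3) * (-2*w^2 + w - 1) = -2*w^4 + 5*w^3 + 3*w^2 - w + 3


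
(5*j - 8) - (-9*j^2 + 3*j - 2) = 9*j^2 + 2*j - 6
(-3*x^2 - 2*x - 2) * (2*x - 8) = -6*x^3 + 20*x^2 + 12*x + 16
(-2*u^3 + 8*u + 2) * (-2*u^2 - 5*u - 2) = 4*u^5 + 10*u^4 - 12*u^3 - 44*u^2 - 26*u - 4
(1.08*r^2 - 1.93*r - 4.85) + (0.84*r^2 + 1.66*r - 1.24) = 1.92*r^2 - 0.27*r - 6.09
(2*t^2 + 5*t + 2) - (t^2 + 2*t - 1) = t^2 + 3*t + 3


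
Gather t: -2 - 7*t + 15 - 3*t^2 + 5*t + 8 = -3*t^2 - 2*t + 21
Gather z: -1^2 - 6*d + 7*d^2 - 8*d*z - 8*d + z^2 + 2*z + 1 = 7*d^2 - 14*d + z^2 + z*(2 - 8*d)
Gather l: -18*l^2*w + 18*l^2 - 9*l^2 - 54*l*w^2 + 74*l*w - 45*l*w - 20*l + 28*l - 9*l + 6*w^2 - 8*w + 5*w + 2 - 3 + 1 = l^2*(9 - 18*w) + l*(-54*w^2 + 29*w - 1) + 6*w^2 - 3*w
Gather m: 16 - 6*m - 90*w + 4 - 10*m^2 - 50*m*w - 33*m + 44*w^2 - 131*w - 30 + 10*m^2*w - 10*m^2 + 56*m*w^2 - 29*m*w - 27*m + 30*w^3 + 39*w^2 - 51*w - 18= m^2*(10*w - 20) + m*(56*w^2 - 79*w - 66) + 30*w^3 + 83*w^2 - 272*w - 28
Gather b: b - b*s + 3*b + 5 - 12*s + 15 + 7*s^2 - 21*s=b*(4 - s) + 7*s^2 - 33*s + 20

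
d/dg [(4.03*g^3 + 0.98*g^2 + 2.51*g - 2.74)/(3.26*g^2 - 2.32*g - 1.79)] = (13.1378*g^4 - 18.6992*g^3 - 32.0973*g^2 + 14.3564*g - 10.8497)/(10.6276*g^4 - 15.1264*g^3 - 6.2884*g^2 + 8.3056*g + 3.2041)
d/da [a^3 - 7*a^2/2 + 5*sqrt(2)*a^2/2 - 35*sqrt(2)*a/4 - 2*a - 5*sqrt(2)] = 3*a^2 - 7*a + 5*sqrt(2)*a - 35*sqrt(2)/4 - 2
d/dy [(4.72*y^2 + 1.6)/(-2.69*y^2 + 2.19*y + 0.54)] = (10.3368*y^2 + 13.7056*y - 3.504)/(7.2361*y^4 - 11.7822*y^3 + 1.8909*y^2 + 2.3652*y + 0.2916)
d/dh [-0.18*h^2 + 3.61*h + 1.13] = 3.61 - 0.36*h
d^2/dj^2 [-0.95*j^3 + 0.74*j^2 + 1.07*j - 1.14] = 1.48 - 5.7*j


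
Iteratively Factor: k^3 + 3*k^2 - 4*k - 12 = (k - 2)*(k^2 + 5*k + 6) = (k - 2)*(k + 2)*(k + 3)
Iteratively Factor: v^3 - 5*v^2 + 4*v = (v - 1)*(v^2 - 4*v) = (v - 4)*(v - 1)*(v)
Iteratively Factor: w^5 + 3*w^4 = (w)*(w^4 + 3*w^3) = w^2*(w^3 + 3*w^2) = w^3*(w^2 + 3*w) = w^3*(w + 3)*(w)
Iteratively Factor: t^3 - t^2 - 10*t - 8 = (t - 4)*(t^2 + 3*t + 2) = (t - 4)*(t + 1)*(t + 2)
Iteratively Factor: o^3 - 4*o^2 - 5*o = (o + 1)*(o^2 - 5*o) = (o - 5)*(o + 1)*(o)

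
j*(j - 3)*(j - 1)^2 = j^4 - 5*j^3 + 7*j^2 - 3*j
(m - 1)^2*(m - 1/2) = m^3 - 5*m^2/2 + 2*m - 1/2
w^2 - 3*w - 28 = (w - 7)*(w + 4)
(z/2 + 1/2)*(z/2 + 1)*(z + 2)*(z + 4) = z^4/4 + 9*z^3/4 + 7*z^2 + 9*z + 4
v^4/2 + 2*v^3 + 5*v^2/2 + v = v*(v/2 + 1)*(v + 1)^2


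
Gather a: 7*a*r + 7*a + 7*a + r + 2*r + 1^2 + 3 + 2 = a*(7*r + 14) + 3*r + 6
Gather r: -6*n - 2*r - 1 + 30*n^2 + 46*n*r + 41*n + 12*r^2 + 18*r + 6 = 30*n^2 + 35*n + 12*r^2 + r*(46*n + 16) + 5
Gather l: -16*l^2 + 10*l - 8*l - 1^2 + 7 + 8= -16*l^2 + 2*l + 14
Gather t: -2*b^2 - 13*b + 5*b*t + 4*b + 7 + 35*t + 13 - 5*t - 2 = -2*b^2 - 9*b + t*(5*b + 30) + 18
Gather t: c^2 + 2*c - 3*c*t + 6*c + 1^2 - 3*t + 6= c^2 + 8*c + t*(-3*c - 3) + 7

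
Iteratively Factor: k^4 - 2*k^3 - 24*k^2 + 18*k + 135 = (k - 5)*(k^3 + 3*k^2 - 9*k - 27) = (k - 5)*(k - 3)*(k^2 + 6*k + 9) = (k - 5)*(k - 3)*(k + 3)*(k + 3)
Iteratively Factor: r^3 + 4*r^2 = (r)*(r^2 + 4*r) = r*(r + 4)*(r)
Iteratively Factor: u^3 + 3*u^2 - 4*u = (u - 1)*(u^2 + 4*u) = u*(u - 1)*(u + 4)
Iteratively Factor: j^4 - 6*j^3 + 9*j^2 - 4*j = (j)*(j^3 - 6*j^2 + 9*j - 4) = j*(j - 1)*(j^2 - 5*j + 4) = j*(j - 1)^2*(j - 4)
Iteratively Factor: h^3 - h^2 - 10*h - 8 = (h + 2)*(h^2 - 3*h - 4) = (h - 4)*(h + 2)*(h + 1)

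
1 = 1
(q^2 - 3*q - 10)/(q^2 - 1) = (q^2 - 3*q - 10)/(q^2 - 1)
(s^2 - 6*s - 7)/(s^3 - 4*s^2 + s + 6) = (s - 7)/(s^2 - 5*s + 6)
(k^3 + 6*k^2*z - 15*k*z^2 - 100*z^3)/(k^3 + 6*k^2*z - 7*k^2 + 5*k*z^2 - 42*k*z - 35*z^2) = (k^2 + k*z - 20*z^2)/(k^2 + k*z - 7*k - 7*z)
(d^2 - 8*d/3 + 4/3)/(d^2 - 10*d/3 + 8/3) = (3*d - 2)/(3*d - 4)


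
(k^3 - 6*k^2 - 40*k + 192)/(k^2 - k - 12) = (k^2 - 2*k - 48)/(k + 3)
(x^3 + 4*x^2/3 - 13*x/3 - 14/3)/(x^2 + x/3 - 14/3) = x + 1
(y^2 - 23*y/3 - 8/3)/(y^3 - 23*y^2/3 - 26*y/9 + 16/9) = 3*(3*y + 1)/(9*y^2 + 3*y - 2)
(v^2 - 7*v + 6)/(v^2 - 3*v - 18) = (v - 1)/(v + 3)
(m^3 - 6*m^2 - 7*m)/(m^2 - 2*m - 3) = m*(m - 7)/(m - 3)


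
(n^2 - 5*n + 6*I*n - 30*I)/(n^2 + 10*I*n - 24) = (n - 5)/(n + 4*I)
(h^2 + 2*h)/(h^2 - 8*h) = (h + 2)/(h - 8)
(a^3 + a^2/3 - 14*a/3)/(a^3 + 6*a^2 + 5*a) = (3*a^2 + a - 14)/(3*(a^2 + 6*a + 5))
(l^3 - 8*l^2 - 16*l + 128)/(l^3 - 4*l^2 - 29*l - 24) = (l^2 - 16)/(l^2 + 4*l + 3)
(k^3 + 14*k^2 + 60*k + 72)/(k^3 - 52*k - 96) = (k + 6)/(k - 8)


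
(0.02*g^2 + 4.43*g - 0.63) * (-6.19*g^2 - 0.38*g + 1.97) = -0.1238*g^4 - 27.4293*g^3 + 2.2557*g^2 + 8.9665*g - 1.2411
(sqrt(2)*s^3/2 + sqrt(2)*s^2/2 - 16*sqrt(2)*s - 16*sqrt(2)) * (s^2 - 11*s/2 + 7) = sqrt(2)*s^5/2 - 9*sqrt(2)*s^4/4 - 61*sqrt(2)*s^3/4 + 151*sqrt(2)*s^2/2 - 24*sqrt(2)*s - 112*sqrt(2)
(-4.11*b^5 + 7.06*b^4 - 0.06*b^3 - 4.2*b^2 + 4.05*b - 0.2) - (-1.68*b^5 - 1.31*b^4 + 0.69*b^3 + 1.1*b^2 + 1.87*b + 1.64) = -2.43*b^5 + 8.37*b^4 - 0.75*b^3 - 5.3*b^2 + 2.18*b - 1.84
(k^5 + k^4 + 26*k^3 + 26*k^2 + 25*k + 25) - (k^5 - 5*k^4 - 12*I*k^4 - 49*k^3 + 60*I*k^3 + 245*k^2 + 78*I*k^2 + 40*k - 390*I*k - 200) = 6*k^4 + 12*I*k^4 + 75*k^3 - 60*I*k^3 - 219*k^2 - 78*I*k^2 - 15*k + 390*I*k + 225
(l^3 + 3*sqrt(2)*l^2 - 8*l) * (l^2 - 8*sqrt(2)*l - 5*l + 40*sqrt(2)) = l^5 - 5*sqrt(2)*l^4 - 5*l^4 - 56*l^3 + 25*sqrt(2)*l^3 + 64*sqrt(2)*l^2 + 280*l^2 - 320*sqrt(2)*l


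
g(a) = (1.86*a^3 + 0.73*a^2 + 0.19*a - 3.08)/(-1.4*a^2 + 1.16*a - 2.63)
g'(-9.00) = -1.33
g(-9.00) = 10.29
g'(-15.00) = -1.33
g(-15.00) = 18.26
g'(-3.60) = -1.23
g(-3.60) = 3.25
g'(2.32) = -2.16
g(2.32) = -3.28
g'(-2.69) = -1.12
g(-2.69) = 2.17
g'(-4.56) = -1.28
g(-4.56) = 4.46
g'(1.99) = -2.39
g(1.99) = -2.53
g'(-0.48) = 0.43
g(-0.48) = 0.91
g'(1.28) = -2.79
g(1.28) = -0.66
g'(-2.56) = -1.09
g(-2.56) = 2.03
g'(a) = (2.8*a - 1.16)*(1.86*a^3 + 0.73*a^2 + 0.19*a - 3.08)/(-1.4*a^2 + 1.16*a - 2.63)^2 + (5.58*a^2 + 1.46*a + 0.19)/(-1.4*a^2 + 1.16*a - 2.63)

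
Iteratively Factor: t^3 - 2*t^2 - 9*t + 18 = (t - 2)*(t^2 - 9) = (t - 2)*(t + 3)*(t - 3)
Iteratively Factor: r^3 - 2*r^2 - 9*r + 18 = (r - 2)*(r^2 - 9) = (r - 3)*(r - 2)*(r + 3)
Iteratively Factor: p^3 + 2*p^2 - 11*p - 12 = (p + 4)*(p^2 - 2*p - 3) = (p - 3)*(p + 4)*(p + 1)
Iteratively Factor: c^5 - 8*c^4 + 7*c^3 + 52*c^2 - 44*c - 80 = (c + 2)*(c^4 - 10*c^3 + 27*c^2 - 2*c - 40) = (c - 5)*(c + 2)*(c^3 - 5*c^2 + 2*c + 8) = (c - 5)*(c - 2)*(c + 2)*(c^2 - 3*c - 4) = (c - 5)*(c - 4)*(c - 2)*(c + 2)*(c + 1)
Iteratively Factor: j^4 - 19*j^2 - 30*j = (j + 3)*(j^3 - 3*j^2 - 10*j) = (j - 5)*(j + 3)*(j^2 + 2*j) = j*(j - 5)*(j + 3)*(j + 2)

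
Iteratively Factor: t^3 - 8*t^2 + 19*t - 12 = (t - 1)*(t^2 - 7*t + 12) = (t - 4)*(t - 1)*(t - 3)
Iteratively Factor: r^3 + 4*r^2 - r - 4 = (r + 4)*(r^2 - 1) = (r + 1)*(r + 4)*(r - 1)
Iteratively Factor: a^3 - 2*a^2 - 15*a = (a + 3)*(a^2 - 5*a) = a*(a + 3)*(a - 5)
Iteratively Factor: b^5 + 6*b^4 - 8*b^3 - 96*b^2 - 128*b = (b + 2)*(b^4 + 4*b^3 - 16*b^2 - 64*b) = (b + 2)*(b + 4)*(b^3 - 16*b) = (b + 2)*(b + 4)^2*(b^2 - 4*b) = (b - 4)*(b + 2)*(b + 4)^2*(b)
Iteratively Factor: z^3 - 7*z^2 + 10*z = (z - 2)*(z^2 - 5*z) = z*(z - 2)*(z - 5)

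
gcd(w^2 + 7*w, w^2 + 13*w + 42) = w + 7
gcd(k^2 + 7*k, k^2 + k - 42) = k + 7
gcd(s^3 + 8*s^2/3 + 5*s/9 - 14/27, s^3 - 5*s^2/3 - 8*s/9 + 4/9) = s^2 + s/3 - 2/9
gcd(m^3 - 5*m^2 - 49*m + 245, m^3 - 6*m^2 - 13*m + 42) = m - 7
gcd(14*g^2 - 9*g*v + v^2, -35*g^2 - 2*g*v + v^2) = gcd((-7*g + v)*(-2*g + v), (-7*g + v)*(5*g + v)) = -7*g + v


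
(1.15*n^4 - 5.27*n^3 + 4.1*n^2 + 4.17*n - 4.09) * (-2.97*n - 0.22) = -3.4155*n^5 + 15.3989*n^4 - 11.0176*n^3 - 13.2869*n^2 + 11.2299*n + 0.8998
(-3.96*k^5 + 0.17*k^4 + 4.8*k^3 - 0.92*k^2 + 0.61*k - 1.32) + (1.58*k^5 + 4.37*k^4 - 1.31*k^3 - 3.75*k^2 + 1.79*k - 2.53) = -2.38*k^5 + 4.54*k^4 + 3.49*k^3 - 4.67*k^2 + 2.4*k - 3.85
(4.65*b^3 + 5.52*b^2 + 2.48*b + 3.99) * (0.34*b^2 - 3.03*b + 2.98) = 1.581*b^5 - 12.2127*b^4 - 2.0254*b^3 + 10.2918*b^2 - 4.6993*b + 11.8902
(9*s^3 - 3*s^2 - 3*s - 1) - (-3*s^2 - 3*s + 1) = 9*s^3 - 2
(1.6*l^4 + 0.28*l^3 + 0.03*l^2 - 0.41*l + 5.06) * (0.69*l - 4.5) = 1.104*l^5 - 7.0068*l^4 - 1.2393*l^3 - 0.4179*l^2 + 5.3364*l - 22.77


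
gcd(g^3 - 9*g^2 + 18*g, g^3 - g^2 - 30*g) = g^2 - 6*g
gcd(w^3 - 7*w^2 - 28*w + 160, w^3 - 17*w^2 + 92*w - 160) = w^2 - 12*w + 32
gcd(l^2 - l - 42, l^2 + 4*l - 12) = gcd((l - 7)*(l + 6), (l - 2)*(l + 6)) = l + 6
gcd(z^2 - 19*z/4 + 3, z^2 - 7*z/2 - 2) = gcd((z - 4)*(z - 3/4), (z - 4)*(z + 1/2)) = z - 4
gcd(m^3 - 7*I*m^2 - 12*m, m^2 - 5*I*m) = m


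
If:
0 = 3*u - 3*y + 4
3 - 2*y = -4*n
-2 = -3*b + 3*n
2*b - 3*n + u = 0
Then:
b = -5/6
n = -3/2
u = -17/6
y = -3/2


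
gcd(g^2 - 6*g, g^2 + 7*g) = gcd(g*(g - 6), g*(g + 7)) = g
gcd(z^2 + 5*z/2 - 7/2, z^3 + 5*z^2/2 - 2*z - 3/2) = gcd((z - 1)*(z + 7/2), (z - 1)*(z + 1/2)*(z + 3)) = z - 1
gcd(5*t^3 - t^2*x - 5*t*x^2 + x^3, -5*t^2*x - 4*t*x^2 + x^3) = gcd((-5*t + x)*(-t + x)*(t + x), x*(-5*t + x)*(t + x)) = -5*t^2 - 4*t*x + x^2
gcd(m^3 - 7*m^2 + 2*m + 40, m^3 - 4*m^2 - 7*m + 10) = m^2 - 3*m - 10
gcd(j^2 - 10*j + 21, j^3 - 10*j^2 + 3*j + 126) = j - 7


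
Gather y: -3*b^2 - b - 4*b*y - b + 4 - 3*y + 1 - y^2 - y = -3*b^2 - 2*b - y^2 + y*(-4*b - 4) + 5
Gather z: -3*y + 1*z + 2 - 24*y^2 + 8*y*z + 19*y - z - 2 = -24*y^2 + 8*y*z + 16*y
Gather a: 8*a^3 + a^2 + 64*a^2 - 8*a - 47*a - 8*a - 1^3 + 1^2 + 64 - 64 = 8*a^3 + 65*a^2 - 63*a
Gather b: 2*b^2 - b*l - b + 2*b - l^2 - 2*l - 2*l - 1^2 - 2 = 2*b^2 + b*(1 - l) - l^2 - 4*l - 3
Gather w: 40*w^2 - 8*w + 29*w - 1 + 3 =40*w^2 + 21*w + 2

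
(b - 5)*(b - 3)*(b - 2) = b^3 - 10*b^2 + 31*b - 30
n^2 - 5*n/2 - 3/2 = (n - 3)*(n + 1/2)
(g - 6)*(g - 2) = g^2 - 8*g + 12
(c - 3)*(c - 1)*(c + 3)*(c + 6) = c^4 + 5*c^3 - 15*c^2 - 45*c + 54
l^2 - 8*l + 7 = (l - 7)*(l - 1)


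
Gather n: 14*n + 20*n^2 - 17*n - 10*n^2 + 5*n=10*n^2 + 2*n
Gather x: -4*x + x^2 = x^2 - 4*x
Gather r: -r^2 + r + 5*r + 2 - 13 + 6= -r^2 + 6*r - 5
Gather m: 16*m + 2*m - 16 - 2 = 18*m - 18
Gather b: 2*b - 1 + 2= 2*b + 1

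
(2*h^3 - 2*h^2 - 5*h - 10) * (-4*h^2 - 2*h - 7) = -8*h^5 + 4*h^4 + 10*h^3 + 64*h^2 + 55*h + 70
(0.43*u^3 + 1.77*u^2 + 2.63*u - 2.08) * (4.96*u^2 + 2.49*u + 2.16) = 2.1328*u^5 + 9.8499*u^4 + 18.3809*u^3 + 0.0550999999999995*u^2 + 0.5016*u - 4.4928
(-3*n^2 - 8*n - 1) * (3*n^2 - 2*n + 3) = -9*n^4 - 18*n^3 + 4*n^2 - 22*n - 3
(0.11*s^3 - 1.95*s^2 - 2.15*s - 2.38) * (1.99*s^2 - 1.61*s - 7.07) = 0.2189*s^5 - 4.0576*s^4 - 1.9167*s^3 + 12.5118*s^2 + 19.0323*s + 16.8266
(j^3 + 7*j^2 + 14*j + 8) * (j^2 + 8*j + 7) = j^5 + 15*j^4 + 77*j^3 + 169*j^2 + 162*j + 56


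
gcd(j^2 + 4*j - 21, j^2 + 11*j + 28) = j + 7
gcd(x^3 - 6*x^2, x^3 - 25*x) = x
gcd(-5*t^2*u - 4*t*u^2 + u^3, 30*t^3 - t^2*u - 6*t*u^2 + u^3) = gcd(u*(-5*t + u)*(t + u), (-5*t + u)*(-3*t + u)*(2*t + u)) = 5*t - u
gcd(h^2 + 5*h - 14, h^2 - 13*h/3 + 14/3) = h - 2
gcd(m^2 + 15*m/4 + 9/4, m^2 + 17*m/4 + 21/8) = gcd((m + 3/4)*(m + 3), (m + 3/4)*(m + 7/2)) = m + 3/4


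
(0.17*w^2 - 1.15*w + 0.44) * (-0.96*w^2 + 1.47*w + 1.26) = -0.1632*w^4 + 1.3539*w^3 - 1.8987*w^2 - 0.8022*w + 0.5544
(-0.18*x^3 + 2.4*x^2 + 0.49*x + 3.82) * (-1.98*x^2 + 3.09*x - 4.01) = 0.3564*x^5 - 5.3082*x^4 + 7.1676*x^3 - 15.6735*x^2 + 9.8389*x - 15.3182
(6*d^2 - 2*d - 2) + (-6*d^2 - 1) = -2*d - 3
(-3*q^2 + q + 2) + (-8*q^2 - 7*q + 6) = -11*q^2 - 6*q + 8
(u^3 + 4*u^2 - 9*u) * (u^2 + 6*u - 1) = u^5 + 10*u^4 + 14*u^3 - 58*u^2 + 9*u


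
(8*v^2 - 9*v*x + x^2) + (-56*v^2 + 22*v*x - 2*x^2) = -48*v^2 + 13*v*x - x^2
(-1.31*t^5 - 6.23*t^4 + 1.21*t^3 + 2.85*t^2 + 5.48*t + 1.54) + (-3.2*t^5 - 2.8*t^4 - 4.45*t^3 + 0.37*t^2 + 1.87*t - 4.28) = -4.51*t^5 - 9.03*t^4 - 3.24*t^3 + 3.22*t^2 + 7.35*t - 2.74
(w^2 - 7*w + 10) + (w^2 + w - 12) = 2*w^2 - 6*w - 2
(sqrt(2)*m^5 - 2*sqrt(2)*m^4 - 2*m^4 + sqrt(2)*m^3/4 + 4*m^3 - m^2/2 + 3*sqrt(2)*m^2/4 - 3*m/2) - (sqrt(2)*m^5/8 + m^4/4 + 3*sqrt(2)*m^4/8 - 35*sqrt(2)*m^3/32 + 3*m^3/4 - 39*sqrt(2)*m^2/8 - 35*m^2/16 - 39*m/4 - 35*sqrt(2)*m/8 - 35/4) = 7*sqrt(2)*m^5/8 - 19*sqrt(2)*m^4/8 - 9*m^4/4 + 43*sqrt(2)*m^3/32 + 13*m^3/4 + 27*m^2/16 + 45*sqrt(2)*m^2/8 + 35*sqrt(2)*m/8 + 33*m/4 + 35/4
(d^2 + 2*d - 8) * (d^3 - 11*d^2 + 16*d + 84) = d^5 - 9*d^4 - 14*d^3 + 204*d^2 + 40*d - 672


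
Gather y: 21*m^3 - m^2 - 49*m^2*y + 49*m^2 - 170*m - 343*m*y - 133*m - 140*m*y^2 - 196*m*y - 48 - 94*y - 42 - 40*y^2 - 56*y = 21*m^3 + 48*m^2 - 303*m + y^2*(-140*m - 40) + y*(-49*m^2 - 539*m - 150) - 90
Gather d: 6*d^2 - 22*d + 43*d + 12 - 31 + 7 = 6*d^2 + 21*d - 12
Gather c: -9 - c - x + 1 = -c - x - 8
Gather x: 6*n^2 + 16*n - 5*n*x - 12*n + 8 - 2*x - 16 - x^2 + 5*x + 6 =6*n^2 + 4*n - x^2 + x*(3 - 5*n) - 2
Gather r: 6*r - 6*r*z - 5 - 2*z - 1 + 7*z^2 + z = r*(6 - 6*z) + 7*z^2 - z - 6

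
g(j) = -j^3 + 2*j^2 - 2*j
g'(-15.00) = -737.00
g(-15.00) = 3855.00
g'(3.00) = -17.00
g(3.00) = -15.00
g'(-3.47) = -52.00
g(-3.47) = 72.80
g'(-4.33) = -75.57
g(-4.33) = 127.34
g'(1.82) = -4.66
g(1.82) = -3.04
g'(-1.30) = -12.27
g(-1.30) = 8.18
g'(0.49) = -0.76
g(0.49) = -0.62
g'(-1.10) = -10.03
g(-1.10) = 5.95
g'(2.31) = -8.77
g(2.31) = -6.27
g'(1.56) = -3.06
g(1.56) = -2.05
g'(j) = -3*j^2 + 4*j - 2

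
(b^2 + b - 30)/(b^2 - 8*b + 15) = (b + 6)/(b - 3)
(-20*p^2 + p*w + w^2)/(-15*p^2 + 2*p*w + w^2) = (4*p - w)/(3*p - w)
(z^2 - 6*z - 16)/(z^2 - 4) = (z - 8)/(z - 2)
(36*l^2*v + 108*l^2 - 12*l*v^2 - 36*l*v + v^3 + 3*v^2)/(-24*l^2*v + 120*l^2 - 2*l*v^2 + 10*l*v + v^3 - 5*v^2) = (-6*l*v - 18*l + v^2 + 3*v)/(4*l*v - 20*l + v^2 - 5*v)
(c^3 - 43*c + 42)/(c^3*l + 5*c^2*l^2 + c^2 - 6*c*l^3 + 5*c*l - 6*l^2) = (c^3 - 43*c + 42)/(c^3*l + 5*c^2*l^2 + c^2 - 6*c*l^3 + 5*c*l - 6*l^2)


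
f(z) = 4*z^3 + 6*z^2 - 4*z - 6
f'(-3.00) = 68.00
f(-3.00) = -48.00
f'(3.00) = 140.00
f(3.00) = 144.00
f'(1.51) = 41.48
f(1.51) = 15.41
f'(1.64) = 47.96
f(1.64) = 21.22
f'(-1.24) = -0.43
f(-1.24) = 0.56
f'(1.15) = 25.67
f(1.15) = 3.42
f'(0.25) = -0.25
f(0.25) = -6.56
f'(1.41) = 36.78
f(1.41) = 11.50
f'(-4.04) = 143.38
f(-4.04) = -155.67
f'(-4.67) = 201.67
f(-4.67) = -263.86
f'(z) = 12*z^2 + 12*z - 4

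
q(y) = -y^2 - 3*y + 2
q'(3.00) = -9.00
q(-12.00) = -106.00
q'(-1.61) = 0.22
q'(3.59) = -10.18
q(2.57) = -12.31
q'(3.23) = -9.46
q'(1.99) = -6.98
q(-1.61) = 4.24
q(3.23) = -18.12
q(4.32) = -29.62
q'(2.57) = -8.14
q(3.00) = -16.00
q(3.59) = -21.66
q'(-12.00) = 21.00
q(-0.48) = 3.21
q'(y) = -2*y - 3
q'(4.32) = -11.64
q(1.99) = -7.93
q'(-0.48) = -2.04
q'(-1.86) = 0.72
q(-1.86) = 4.12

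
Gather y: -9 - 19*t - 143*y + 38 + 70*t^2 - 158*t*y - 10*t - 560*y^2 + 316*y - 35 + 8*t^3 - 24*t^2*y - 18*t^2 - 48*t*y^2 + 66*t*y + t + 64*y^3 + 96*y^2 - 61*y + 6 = 8*t^3 + 52*t^2 - 28*t + 64*y^3 + y^2*(-48*t - 464) + y*(-24*t^2 - 92*t + 112)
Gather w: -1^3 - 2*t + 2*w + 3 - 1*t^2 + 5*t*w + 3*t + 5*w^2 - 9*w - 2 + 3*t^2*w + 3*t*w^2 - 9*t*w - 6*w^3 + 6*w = -t^2 + t - 6*w^3 + w^2*(3*t + 5) + w*(3*t^2 - 4*t - 1)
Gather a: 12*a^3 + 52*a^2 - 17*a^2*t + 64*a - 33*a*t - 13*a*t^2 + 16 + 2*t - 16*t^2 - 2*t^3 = 12*a^3 + a^2*(52 - 17*t) + a*(-13*t^2 - 33*t + 64) - 2*t^3 - 16*t^2 + 2*t + 16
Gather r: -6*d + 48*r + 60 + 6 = -6*d + 48*r + 66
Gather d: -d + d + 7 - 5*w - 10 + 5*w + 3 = 0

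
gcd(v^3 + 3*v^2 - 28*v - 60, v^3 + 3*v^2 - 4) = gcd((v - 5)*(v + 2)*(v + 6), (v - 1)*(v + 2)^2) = v + 2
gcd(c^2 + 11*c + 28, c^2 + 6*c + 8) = c + 4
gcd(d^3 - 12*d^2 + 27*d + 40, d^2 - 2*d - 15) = d - 5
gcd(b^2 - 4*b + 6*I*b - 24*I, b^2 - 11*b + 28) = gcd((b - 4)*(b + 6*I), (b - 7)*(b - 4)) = b - 4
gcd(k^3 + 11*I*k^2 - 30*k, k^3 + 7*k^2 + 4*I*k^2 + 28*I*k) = k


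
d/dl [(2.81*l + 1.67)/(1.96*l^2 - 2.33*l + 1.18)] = (-5.5076*l^2 - 6.5464*l + 7.2069)/(3.8416*l^4 - 9.1336*l^3 + 10.0545*l^2 - 5.4988*l + 1.3924)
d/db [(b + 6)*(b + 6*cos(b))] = b - (b + 6)*(6*sin(b) - 1) + 6*cos(b)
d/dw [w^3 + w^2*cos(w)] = w*(-w*sin(w) + 3*w + 2*cos(w))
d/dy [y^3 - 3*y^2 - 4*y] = 3*y^2 - 6*y - 4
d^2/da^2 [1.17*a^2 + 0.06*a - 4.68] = 2.34000000000000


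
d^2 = d^2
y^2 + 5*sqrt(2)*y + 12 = (y + 2*sqrt(2))*(y + 3*sqrt(2))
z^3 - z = z*(z - 1)*(z + 1)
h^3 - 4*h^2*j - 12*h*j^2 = h*(h - 6*j)*(h + 2*j)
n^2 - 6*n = n*(n - 6)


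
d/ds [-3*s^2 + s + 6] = 1 - 6*s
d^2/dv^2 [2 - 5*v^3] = -30*v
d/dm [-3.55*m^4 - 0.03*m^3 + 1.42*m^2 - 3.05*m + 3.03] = -14.2*m^3 - 0.09*m^2 + 2.84*m - 3.05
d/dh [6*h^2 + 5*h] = 12*h + 5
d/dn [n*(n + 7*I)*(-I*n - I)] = -3*I*n^2 + 2*n*(7 - I) + 7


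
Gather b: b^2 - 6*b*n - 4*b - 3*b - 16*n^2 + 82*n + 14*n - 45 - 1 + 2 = b^2 + b*(-6*n - 7) - 16*n^2 + 96*n - 44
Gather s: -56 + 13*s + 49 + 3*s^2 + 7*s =3*s^2 + 20*s - 7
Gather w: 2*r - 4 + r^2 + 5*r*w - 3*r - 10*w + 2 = r^2 - r + w*(5*r - 10) - 2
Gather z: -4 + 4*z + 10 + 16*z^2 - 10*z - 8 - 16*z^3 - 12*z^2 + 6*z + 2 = -16*z^3 + 4*z^2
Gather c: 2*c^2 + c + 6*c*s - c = 2*c^2 + 6*c*s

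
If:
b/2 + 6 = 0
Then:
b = -12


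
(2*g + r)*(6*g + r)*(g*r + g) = 12*g^3*r + 12*g^3 + 8*g^2*r^2 + 8*g^2*r + g*r^3 + g*r^2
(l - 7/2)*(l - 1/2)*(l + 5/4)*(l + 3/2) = l^4 - 5*l^3/4 - 59*l^2/8 - 43*l/16 + 105/32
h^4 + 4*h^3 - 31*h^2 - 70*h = h*(h - 5)*(h + 2)*(h + 7)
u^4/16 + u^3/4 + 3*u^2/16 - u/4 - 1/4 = (u/4 + 1/2)^2*(u - 1)*(u + 1)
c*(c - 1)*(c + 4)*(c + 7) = c^4 + 10*c^3 + 17*c^2 - 28*c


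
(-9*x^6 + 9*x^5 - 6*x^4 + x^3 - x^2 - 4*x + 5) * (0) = 0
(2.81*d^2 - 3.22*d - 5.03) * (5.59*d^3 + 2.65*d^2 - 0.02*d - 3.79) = 15.7079*d^5 - 10.5533*d^4 - 36.7069*d^3 - 23.915*d^2 + 12.3044*d + 19.0637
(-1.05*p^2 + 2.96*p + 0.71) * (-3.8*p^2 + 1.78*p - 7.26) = 3.99*p^4 - 13.117*p^3 + 10.1938*p^2 - 20.2258*p - 5.1546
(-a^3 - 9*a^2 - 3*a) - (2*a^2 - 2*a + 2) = -a^3 - 11*a^2 - a - 2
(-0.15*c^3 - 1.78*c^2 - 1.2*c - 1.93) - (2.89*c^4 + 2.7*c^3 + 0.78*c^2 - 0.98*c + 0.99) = -2.89*c^4 - 2.85*c^3 - 2.56*c^2 - 0.22*c - 2.92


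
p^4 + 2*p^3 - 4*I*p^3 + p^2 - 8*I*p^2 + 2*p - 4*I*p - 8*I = (p + 2)*(p - 4*I)*(p - I)*(p + I)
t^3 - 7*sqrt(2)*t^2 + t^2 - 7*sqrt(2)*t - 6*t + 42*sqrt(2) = (t - 2)*(t + 3)*(t - 7*sqrt(2))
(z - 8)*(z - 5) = z^2 - 13*z + 40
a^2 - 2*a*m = a*(a - 2*m)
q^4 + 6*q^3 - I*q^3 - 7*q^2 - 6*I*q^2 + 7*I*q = q*(q - 1)*(q + 7)*(q - I)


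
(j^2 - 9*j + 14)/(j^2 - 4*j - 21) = (j - 2)/(j + 3)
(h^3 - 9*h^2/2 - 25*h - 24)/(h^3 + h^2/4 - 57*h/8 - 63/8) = 4*(h^2 - 6*h - 16)/(4*h^2 - 5*h - 21)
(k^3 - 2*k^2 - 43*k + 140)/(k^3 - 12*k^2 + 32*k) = (k^2 + 2*k - 35)/(k*(k - 8))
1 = 1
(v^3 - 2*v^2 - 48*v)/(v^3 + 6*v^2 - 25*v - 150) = v*(v - 8)/(v^2 - 25)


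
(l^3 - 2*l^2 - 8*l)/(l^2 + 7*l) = (l^2 - 2*l - 8)/(l + 7)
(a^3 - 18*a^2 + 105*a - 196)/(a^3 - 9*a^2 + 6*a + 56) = (a - 7)/(a + 2)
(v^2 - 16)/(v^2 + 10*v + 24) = (v - 4)/(v + 6)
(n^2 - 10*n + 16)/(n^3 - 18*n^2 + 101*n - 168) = (n - 2)/(n^2 - 10*n + 21)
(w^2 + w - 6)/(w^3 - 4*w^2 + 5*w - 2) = (w + 3)/(w^2 - 2*w + 1)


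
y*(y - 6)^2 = y^3 - 12*y^2 + 36*y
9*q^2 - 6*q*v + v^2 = (-3*q + v)^2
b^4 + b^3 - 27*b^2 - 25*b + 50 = (b - 5)*(b - 1)*(b + 2)*(b + 5)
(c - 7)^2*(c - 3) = c^3 - 17*c^2 + 91*c - 147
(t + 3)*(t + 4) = t^2 + 7*t + 12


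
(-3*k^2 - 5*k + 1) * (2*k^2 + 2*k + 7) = -6*k^4 - 16*k^3 - 29*k^2 - 33*k + 7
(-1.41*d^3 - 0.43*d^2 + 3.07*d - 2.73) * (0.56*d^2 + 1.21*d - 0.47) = -0.7896*d^5 - 1.9469*d^4 + 1.8616*d^3 + 2.388*d^2 - 4.7462*d + 1.2831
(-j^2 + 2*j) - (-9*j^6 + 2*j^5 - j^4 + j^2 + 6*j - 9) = 9*j^6 - 2*j^5 + j^4 - 2*j^2 - 4*j + 9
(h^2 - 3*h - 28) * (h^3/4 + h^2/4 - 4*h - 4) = h^5/4 - h^4/2 - 47*h^3/4 + h^2 + 124*h + 112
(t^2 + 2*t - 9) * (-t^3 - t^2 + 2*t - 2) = -t^5 - 3*t^4 + 9*t^3 + 11*t^2 - 22*t + 18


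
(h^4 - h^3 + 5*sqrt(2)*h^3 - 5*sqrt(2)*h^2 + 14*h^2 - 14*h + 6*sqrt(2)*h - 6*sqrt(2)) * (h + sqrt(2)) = h^5 - h^4 + 6*sqrt(2)*h^4 - 6*sqrt(2)*h^3 + 24*h^3 - 24*h^2 + 20*sqrt(2)*h^2 - 20*sqrt(2)*h + 12*h - 12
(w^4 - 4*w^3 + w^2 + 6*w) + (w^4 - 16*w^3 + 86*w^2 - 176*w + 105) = 2*w^4 - 20*w^3 + 87*w^2 - 170*w + 105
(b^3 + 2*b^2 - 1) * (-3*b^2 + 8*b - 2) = -3*b^5 + 2*b^4 + 14*b^3 - b^2 - 8*b + 2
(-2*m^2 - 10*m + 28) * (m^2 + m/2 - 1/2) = -2*m^4 - 11*m^3 + 24*m^2 + 19*m - 14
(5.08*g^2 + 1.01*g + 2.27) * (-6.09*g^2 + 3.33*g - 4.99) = -30.9372*g^4 + 10.7655*g^3 - 35.8102*g^2 + 2.5192*g - 11.3273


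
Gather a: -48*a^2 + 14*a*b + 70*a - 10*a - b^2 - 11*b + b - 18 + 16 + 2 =-48*a^2 + a*(14*b + 60) - b^2 - 10*b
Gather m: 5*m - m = 4*m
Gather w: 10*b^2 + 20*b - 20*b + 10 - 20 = 10*b^2 - 10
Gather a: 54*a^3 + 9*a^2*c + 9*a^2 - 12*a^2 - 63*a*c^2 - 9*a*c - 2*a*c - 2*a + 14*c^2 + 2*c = 54*a^3 + a^2*(9*c - 3) + a*(-63*c^2 - 11*c - 2) + 14*c^2 + 2*c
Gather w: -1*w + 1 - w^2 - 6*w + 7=-w^2 - 7*w + 8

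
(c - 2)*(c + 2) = c^2 - 4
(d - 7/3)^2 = d^2 - 14*d/3 + 49/9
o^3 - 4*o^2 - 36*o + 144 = (o - 6)*(o - 4)*(o + 6)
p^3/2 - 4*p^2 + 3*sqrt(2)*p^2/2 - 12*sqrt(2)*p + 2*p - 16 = (p/2 + sqrt(2))*(p - 8)*(p + sqrt(2))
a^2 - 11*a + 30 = (a - 6)*(a - 5)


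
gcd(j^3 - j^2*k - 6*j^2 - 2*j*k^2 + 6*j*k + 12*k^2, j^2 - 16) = 1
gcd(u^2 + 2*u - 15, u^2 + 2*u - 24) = 1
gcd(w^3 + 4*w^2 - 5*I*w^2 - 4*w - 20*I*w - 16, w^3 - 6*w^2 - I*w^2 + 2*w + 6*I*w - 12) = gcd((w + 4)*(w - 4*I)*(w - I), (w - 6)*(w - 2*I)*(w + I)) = 1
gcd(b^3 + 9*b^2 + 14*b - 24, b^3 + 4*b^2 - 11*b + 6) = b^2 + 5*b - 6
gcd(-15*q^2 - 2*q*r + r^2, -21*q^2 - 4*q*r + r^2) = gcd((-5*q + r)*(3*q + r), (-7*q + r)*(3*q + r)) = 3*q + r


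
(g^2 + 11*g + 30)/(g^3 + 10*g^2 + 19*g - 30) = 1/(g - 1)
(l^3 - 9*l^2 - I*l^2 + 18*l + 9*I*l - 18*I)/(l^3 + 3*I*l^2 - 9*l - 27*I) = (l^2 - l*(6 + I) + 6*I)/(l^2 + 3*l*(1 + I) + 9*I)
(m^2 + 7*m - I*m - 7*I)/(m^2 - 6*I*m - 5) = (m + 7)/(m - 5*I)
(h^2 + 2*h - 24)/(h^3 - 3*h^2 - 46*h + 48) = (h - 4)/(h^2 - 9*h + 8)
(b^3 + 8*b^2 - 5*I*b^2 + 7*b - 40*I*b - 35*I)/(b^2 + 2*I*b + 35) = (b^2 + 8*b + 7)/(b + 7*I)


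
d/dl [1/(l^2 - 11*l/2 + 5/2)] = 2*(11 - 4*l)/(2*l^2 - 11*l + 5)^2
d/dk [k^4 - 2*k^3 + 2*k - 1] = 4*k^3 - 6*k^2 + 2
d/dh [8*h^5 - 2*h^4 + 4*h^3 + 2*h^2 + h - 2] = 40*h^4 - 8*h^3 + 12*h^2 + 4*h + 1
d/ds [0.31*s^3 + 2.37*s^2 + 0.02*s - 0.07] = 0.93*s^2 + 4.74*s + 0.02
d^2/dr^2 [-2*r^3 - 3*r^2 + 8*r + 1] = -12*r - 6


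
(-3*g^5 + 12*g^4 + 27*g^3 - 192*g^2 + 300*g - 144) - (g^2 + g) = -3*g^5 + 12*g^4 + 27*g^3 - 193*g^2 + 299*g - 144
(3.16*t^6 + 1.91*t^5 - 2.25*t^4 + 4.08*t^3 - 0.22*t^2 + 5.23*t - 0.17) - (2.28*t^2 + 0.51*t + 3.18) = 3.16*t^6 + 1.91*t^5 - 2.25*t^4 + 4.08*t^3 - 2.5*t^2 + 4.72*t - 3.35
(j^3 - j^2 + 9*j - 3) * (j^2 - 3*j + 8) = j^5 - 4*j^4 + 20*j^3 - 38*j^2 + 81*j - 24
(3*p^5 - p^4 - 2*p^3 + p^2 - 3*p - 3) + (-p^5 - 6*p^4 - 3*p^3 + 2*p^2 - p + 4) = 2*p^5 - 7*p^4 - 5*p^3 + 3*p^2 - 4*p + 1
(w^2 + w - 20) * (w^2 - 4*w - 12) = w^4 - 3*w^3 - 36*w^2 + 68*w + 240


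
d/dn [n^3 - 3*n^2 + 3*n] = 3*n^2 - 6*n + 3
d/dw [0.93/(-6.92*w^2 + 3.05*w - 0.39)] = (12.8712*w - 2.8365)/(6.92*w^2 - 3.05*w + 0.39)^2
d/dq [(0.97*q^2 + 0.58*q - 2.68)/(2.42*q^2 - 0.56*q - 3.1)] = (-1.9468*q^2 + 6.9572*q - 3.2988)/(5.8564*q^4 - 2.7104*q^3 - 14.6904*q^2 + 3.472*q + 9.61)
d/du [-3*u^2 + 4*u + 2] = 4 - 6*u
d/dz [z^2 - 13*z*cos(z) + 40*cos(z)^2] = 13*z*sin(z) + 2*z - 40*sin(2*z) - 13*cos(z)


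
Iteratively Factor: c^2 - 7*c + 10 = (c - 5)*(c - 2)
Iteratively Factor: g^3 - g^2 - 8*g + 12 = (g - 2)*(g^2 + g - 6) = (g - 2)*(g + 3)*(g - 2)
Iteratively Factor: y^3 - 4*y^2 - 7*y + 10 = (y + 2)*(y^2 - 6*y + 5) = (y - 1)*(y + 2)*(y - 5)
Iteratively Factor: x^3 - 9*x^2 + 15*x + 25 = (x + 1)*(x^2 - 10*x + 25) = (x - 5)*(x + 1)*(x - 5)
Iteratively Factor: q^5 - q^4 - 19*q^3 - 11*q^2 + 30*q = (q - 5)*(q^4 + 4*q^3 + q^2 - 6*q) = q*(q - 5)*(q^3 + 4*q^2 + q - 6) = q*(q - 5)*(q + 3)*(q^2 + q - 2) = q*(q - 5)*(q + 2)*(q + 3)*(q - 1)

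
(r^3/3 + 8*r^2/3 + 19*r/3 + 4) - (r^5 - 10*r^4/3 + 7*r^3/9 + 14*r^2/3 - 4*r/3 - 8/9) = -r^5 + 10*r^4/3 - 4*r^3/9 - 2*r^2 + 23*r/3 + 44/9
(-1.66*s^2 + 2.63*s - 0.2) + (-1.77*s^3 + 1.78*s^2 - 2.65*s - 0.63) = -1.77*s^3 + 0.12*s^2 - 0.02*s - 0.83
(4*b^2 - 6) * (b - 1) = 4*b^3 - 4*b^2 - 6*b + 6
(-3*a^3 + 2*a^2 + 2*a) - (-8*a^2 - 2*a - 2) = -3*a^3 + 10*a^2 + 4*a + 2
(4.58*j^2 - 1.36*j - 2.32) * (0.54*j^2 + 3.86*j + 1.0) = 2.4732*j^4 + 16.9444*j^3 - 1.9224*j^2 - 10.3152*j - 2.32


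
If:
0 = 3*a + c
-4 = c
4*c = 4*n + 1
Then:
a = 4/3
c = -4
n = -17/4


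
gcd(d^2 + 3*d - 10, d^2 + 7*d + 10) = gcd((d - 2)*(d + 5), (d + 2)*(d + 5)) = d + 5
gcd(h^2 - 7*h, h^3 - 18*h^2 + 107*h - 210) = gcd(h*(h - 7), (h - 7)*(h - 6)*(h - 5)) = h - 7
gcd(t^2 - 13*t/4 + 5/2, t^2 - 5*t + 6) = t - 2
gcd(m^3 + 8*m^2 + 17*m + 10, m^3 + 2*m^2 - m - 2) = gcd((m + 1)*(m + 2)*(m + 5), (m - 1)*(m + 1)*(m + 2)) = m^2 + 3*m + 2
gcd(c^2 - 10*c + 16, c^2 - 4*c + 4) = c - 2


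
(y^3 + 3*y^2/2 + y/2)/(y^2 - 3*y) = (2*y^2 + 3*y + 1)/(2*(y - 3))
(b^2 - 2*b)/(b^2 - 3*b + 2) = b/(b - 1)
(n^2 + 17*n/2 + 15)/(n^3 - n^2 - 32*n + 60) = (n + 5/2)/(n^2 - 7*n + 10)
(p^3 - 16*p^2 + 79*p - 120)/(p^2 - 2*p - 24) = (-p^3 + 16*p^2 - 79*p + 120)/(-p^2 + 2*p + 24)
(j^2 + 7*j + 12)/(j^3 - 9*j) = (j + 4)/(j*(j - 3))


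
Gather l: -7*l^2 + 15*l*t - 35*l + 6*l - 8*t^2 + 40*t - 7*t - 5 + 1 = -7*l^2 + l*(15*t - 29) - 8*t^2 + 33*t - 4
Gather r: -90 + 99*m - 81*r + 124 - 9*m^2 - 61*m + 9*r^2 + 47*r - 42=-9*m^2 + 38*m + 9*r^2 - 34*r - 8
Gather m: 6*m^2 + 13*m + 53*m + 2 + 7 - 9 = 6*m^2 + 66*m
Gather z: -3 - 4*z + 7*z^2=7*z^2 - 4*z - 3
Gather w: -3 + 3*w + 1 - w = 2*w - 2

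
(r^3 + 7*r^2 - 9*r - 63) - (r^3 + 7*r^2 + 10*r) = -19*r - 63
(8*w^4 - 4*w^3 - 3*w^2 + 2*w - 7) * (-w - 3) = -8*w^5 - 20*w^4 + 15*w^3 + 7*w^2 + w + 21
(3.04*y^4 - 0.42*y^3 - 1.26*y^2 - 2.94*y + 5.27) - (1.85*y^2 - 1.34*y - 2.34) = 3.04*y^4 - 0.42*y^3 - 3.11*y^2 - 1.6*y + 7.61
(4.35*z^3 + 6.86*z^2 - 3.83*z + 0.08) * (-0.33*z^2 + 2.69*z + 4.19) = -1.4355*z^5 + 9.4377*z^4 + 37.9438*z^3 + 18.4143*z^2 - 15.8325*z + 0.3352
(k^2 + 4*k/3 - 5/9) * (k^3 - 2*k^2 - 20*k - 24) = k^5 - 2*k^4/3 - 209*k^3/9 - 446*k^2/9 - 188*k/9 + 40/3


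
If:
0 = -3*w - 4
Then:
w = -4/3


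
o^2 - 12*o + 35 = (o - 7)*(o - 5)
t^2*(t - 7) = t^3 - 7*t^2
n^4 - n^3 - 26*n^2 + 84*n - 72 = (n - 3)*(n - 2)^2*(n + 6)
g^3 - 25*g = g*(g - 5)*(g + 5)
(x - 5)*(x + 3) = x^2 - 2*x - 15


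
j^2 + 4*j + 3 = (j + 1)*(j + 3)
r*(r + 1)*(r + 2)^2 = r^4 + 5*r^3 + 8*r^2 + 4*r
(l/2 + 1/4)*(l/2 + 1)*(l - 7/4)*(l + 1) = l^4/4 + 7*l^3/16 - 21*l^2/32 - 41*l/32 - 7/16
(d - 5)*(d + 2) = d^2 - 3*d - 10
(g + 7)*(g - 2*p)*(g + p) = g^3 - g^2*p + 7*g^2 - 2*g*p^2 - 7*g*p - 14*p^2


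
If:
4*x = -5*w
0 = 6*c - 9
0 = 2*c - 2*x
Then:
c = 3/2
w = -6/5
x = 3/2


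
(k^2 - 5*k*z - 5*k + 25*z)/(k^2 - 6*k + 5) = (k - 5*z)/(k - 1)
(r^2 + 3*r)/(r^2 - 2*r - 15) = r/(r - 5)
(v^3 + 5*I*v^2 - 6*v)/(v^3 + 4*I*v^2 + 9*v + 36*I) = v*(v + 2*I)/(v^2 + I*v + 12)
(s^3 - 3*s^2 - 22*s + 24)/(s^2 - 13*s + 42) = (s^2 + 3*s - 4)/(s - 7)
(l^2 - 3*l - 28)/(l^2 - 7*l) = (l + 4)/l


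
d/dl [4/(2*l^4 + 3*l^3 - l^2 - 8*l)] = 4*(-8*l^3 - 9*l^2 + 2*l + 8)/(l^2*(2*l^3 + 3*l^2 - l - 8)^2)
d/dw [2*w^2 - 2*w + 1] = 4*w - 2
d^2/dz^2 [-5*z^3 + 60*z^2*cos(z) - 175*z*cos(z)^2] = -60*z^2*cos(z) - 240*z*sin(z) + 350*z*cos(2*z) - 30*z + 350*sin(2*z) + 120*cos(z)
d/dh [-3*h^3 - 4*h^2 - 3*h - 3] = -9*h^2 - 8*h - 3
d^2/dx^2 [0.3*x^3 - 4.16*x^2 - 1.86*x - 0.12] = 1.8*x - 8.32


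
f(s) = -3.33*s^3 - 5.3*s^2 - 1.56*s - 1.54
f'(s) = -9.99*s^2 - 10.6*s - 1.56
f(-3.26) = 62.59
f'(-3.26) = -73.17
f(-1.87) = 4.62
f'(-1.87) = -16.67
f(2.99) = -142.60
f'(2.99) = -122.57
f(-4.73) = 239.66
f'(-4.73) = -174.93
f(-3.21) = 59.00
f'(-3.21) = -70.47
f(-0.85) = -2.00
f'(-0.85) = 0.23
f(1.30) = -19.84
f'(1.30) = -32.22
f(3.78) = -263.02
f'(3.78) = -184.37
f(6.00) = -920.98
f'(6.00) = -424.80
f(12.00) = -6537.70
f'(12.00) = -1567.32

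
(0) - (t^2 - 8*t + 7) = -t^2 + 8*t - 7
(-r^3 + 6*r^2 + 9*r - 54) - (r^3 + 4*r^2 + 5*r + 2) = -2*r^3 + 2*r^2 + 4*r - 56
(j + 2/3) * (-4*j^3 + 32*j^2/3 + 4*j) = -4*j^4 + 8*j^3 + 100*j^2/9 + 8*j/3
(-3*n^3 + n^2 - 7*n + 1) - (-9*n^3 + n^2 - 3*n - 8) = 6*n^3 - 4*n + 9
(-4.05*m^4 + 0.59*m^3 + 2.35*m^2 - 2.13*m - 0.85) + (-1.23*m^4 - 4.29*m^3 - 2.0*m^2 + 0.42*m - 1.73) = -5.28*m^4 - 3.7*m^3 + 0.35*m^2 - 1.71*m - 2.58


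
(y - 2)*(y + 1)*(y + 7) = y^3 + 6*y^2 - 9*y - 14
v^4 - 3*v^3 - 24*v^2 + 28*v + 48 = (v - 6)*(v - 2)*(v + 1)*(v + 4)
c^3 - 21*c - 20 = (c - 5)*(c + 1)*(c + 4)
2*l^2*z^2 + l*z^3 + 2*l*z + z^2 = z*(2*l + z)*(l*z + 1)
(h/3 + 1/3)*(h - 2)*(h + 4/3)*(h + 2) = h^4/3 + 7*h^3/9 - 8*h^2/9 - 28*h/9 - 16/9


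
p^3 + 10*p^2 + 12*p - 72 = (p - 2)*(p + 6)^2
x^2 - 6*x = x*(x - 6)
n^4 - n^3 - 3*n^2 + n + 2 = (n - 2)*(n - 1)*(n + 1)^2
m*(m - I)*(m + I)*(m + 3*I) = m^4 + 3*I*m^3 + m^2 + 3*I*m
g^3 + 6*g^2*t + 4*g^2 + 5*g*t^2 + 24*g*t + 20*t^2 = (g + 4)*(g + t)*(g + 5*t)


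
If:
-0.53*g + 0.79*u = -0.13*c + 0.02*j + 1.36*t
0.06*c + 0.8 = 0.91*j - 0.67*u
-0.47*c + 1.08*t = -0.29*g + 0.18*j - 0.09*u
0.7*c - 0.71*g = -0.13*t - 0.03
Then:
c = 1.11576026850685*u - 0.35257365950145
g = 1.14224704229397*u - 0.292927879920636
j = 0.809830347374078*u + 0.855874264208696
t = 0.230486246722502*u + 0.0678674377489518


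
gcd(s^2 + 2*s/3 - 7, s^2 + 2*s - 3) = s + 3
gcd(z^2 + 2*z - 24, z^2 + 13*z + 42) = z + 6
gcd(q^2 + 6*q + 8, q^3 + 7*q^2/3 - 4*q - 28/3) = q + 2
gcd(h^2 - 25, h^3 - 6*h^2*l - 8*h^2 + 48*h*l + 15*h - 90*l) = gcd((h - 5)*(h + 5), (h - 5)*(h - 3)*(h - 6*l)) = h - 5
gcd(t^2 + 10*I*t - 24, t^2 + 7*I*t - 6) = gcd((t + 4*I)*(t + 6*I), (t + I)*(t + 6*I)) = t + 6*I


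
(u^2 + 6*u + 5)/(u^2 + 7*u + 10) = (u + 1)/(u + 2)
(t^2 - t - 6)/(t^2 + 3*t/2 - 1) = 2*(t - 3)/(2*t - 1)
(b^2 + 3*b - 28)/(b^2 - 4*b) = (b + 7)/b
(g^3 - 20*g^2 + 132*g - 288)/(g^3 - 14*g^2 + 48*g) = (g - 6)/g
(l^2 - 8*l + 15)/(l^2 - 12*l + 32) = (l^2 - 8*l + 15)/(l^2 - 12*l + 32)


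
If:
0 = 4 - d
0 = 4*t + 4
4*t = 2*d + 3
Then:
No Solution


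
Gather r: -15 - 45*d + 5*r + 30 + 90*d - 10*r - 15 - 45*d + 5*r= 0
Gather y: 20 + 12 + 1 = 33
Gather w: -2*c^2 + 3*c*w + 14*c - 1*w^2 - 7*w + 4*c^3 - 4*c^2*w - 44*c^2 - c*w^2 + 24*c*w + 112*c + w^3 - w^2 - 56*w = 4*c^3 - 46*c^2 + 126*c + w^3 + w^2*(-c - 2) + w*(-4*c^2 + 27*c - 63)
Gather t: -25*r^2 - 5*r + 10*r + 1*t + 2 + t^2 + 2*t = -25*r^2 + 5*r + t^2 + 3*t + 2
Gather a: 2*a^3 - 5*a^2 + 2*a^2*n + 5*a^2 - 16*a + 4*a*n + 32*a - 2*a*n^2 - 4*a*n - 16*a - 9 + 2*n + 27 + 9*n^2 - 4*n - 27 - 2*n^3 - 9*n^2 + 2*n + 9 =2*a^3 + 2*a^2*n - 2*a*n^2 - 2*n^3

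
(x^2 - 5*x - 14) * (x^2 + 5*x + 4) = x^4 - 35*x^2 - 90*x - 56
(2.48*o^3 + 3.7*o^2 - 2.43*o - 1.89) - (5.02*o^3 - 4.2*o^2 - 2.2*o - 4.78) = -2.54*o^3 + 7.9*o^2 - 0.23*o + 2.89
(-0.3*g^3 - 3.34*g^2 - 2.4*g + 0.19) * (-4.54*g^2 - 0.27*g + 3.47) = 1.362*g^5 + 15.2446*g^4 + 10.7568*g^3 - 11.8044*g^2 - 8.3793*g + 0.6593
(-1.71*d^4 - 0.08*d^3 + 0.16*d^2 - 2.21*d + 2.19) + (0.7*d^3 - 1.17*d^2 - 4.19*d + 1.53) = -1.71*d^4 + 0.62*d^3 - 1.01*d^2 - 6.4*d + 3.72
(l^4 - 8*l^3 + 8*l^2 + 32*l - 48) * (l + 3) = l^5 - 5*l^4 - 16*l^3 + 56*l^2 + 48*l - 144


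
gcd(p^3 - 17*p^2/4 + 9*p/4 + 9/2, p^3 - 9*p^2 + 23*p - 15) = p - 3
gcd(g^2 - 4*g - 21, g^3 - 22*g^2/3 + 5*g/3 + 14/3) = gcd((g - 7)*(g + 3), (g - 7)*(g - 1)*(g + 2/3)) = g - 7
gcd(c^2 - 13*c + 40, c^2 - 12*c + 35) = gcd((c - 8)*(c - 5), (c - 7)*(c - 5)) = c - 5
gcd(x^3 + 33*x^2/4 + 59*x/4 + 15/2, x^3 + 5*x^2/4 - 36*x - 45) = x^2 + 29*x/4 + 15/2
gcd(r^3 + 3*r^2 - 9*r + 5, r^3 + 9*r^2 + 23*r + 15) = r + 5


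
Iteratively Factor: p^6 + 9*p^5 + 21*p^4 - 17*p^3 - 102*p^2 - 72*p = (p + 4)*(p^5 + 5*p^4 + p^3 - 21*p^2 - 18*p) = (p + 1)*(p + 4)*(p^4 + 4*p^3 - 3*p^2 - 18*p) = (p + 1)*(p + 3)*(p + 4)*(p^3 + p^2 - 6*p) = (p + 1)*(p + 3)^2*(p + 4)*(p^2 - 2*p) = p*(p + 1)*(p + 3)^2*(p + 4)*(p - 2)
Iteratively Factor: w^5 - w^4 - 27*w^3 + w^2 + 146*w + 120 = (w - 5)*(w^4 + 4*w^3 - 7*w^2 - 34*w - 24) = (w - 5)*(w - 3)*(w^3 + 7*w^2 + 14*w + 8) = (w - 5)*(w - 3)*(w + 4)*(w^2 + 3*w + 2) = (w - 5)*(w - 3)*(w + 1)*(w + 4)*(w + 2)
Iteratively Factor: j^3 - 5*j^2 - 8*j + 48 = (j - 4)*(j^2 - j - 12) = (j - 4)*(j + 3)*(j - 4)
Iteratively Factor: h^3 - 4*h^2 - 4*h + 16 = (h - 2)*(h^2 - 2*h - 8) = (h - 4)*(h - 2)*(h + 2)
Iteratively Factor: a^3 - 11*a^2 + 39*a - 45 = (a - 5)*(a^2 - 6*a + 9) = (a - 5)*(a - 3)*(a - 3)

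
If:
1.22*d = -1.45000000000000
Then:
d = -1.19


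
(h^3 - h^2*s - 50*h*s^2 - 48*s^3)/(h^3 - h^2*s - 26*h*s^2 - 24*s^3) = (-h^2 + 2*h*s + 48*s^2)/(-h^2 + 2*h*s + 24*s^2)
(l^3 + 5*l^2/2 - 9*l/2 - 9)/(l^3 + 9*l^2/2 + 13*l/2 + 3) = (l^2 + l - 6)/(l^2 + 3*l + 2)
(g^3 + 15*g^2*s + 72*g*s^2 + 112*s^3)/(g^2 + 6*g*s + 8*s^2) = (g^2 + 11*g*s + 28*s^2)/(g + 2*s)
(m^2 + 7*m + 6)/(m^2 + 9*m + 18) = (m + 1)/(m + 3)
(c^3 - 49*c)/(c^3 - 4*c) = (c^2 - 49)/(c^2 - 4)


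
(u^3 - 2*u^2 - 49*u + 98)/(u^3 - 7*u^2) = 1 + 5/u - 14/u^2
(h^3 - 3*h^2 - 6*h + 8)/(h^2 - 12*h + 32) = (h^2 + h - 2)/(h - 8)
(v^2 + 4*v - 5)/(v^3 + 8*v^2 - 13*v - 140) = (v - 1)/(v^2 + 3*v - 28)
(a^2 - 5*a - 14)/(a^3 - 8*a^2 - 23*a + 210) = (a + 2)/(a^2 - a - 30)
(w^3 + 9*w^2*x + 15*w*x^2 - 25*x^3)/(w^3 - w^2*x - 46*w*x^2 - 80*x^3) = (-w^2 - 4*w*x + 5*x^2)/(-w^2 + 6*w*x + 16*x^2)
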